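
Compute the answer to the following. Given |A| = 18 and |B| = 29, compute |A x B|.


The Cartesian product A x B contains all ordered pairs (a, b).
|A x B| = |A| * |B| = 18 * 29 = 522

522


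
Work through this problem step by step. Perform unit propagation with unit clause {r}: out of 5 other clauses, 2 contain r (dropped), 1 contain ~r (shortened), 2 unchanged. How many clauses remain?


Satisfied (removed): 2
Shortened (remain): 1
Unchanged (remain): 2
Remaining = 1 + 2 = 3

3


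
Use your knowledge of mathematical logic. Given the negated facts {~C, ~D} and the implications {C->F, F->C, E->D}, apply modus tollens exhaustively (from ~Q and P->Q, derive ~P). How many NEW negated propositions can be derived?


Initial negated facts: {~C, ~D}
Apply modus tollens to closure:
  ~C and F->C  =>  ~F
  ~D and E->D  =>  ~E
Final negated: {~C, ~D, ~E, ~F}
New negations: {~E, ~F}
Count = 2

2


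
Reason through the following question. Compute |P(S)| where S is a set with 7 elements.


The power set of a set with n elements has 2^n elements.
|P(S)| = 2^7 = 128

128


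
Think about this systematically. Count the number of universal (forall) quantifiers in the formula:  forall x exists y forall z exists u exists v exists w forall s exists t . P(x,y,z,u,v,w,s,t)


Quantifier prefix: forall x exists y forall z exists u exists v exists w forall s exists t
Mark each quantifier type:
  U E U E E E U E
Universal count = 3, Existential count = 5
Asked for universal (forall) quantifiers: 3

3


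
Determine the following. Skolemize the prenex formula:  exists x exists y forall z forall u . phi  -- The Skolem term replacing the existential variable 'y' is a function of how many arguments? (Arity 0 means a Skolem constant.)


Quantifier prefix: exists x exists y forall z forall u
'y' is existentially quantified at position 2.
No universal quantifiers precede it.
Skolem function arity = 0 (a Skolem constant)

0


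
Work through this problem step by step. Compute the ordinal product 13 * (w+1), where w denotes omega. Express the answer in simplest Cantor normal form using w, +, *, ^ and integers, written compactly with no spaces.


Compute 13 * (w+1).
Ordinal * is associative and left-distributive over +, but NOT commutative; for finite n>1, n*w = w but w*n stays w*n.
By left-distributivity: 13 * (w+1) = 13*w + 13*1 = w + 13 = w+13.
Result = w+13

w+13


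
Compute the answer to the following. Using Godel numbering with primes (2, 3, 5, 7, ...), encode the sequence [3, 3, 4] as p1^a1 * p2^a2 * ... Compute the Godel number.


Encode each element as an exponent of the corresponding prime:
  2^3 = 8
  3^3 = 27
  5^4 = 625
Product = 8 * 27 * 625 = 135000

135000


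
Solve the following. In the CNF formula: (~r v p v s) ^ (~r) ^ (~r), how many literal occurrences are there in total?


Counting literals in each clause:
Clause 1: 3 literal(s)
Clause 2: 1 literal(s)
Clause 3: 1 literal(s)
Total = 5

5


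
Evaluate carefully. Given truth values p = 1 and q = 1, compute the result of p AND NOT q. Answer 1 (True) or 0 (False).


p = 1, q = 1
Operation: p AND NOT q
Evaluate: 1 AND NOT 1 = 0

0


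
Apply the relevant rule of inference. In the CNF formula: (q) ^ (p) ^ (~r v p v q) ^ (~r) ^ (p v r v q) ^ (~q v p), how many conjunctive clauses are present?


A CNF formula is a conjunction of clauses.
Clauses are separated by ^.
Counting the conjuncts: 6 clauses.

6


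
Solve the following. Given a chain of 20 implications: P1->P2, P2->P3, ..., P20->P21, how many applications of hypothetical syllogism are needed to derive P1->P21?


With 20 implications in a chain connecting 21 propositions:
P1->P2, P2->P3, ..., P20->P21
Steps needed = (number of implications) - 1 = 20 - 1 = 19

19


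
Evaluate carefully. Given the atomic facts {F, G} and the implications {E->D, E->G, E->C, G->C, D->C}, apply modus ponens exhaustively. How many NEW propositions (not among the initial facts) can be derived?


Initial facts: {F, G}
Apply modus ponens to closure:
  G and G->C  =>  C
Final known: {C, F, G}
New propositions: {C}
Count = 1

1


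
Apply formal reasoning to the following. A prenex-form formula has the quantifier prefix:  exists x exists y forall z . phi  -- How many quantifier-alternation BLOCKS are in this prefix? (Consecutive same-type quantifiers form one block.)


Quantifier-type sequence: E E A  (A=forall, E=exists)
Group into maximal same-type runs:
  Ex2 | Ax1
Number of blocks = 2

2


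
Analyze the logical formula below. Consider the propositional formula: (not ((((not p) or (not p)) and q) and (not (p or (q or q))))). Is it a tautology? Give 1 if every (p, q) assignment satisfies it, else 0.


Check all 4 assignments:
p=0, q=0: 1
p=0, q=1: 1
p=1, q=0: 1
p=1, q=1: 1
Satisfying count = 4/4.
Tautology iff count = 4: yes.

1


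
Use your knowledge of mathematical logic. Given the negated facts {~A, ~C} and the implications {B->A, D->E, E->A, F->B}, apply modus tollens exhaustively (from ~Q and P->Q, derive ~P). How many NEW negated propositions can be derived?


Initial negated facts: {~A, ~C}
Apply modus tollens to closure:
  ~A and B->A  =>  ~B
  ~A and E->A  =>  ~E
  ~B and F->B  =>  ~F
  ~E and D->E  =>  ~D
Final negated: {~A, ~B, ~C, ~D, ~E, ~F}
New negations: {~B, ~D, ~E, ~F}
Count = 4

4


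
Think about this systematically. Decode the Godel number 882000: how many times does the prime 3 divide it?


Factorize 882000 by dividing by 3 repeatedly.
Division steps: 3 divides 882000 exactly 2 time(s).
Exponent of 3 = 2

2


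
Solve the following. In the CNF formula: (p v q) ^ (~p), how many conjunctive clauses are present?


A CNF formula is a conjunction of clauses.
Clauses are separated by ^.
Counting the conjuncts: 2 clauses.

2


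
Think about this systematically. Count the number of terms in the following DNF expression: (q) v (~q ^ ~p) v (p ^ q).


A DNF formula is a disjunction of terms (conjunctions).
Terms are separated by v.
Counting the disjuncts: 3 terms.

3


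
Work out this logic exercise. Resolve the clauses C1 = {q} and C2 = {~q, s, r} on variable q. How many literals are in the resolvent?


Remove q from C1 and ~q from C2.
C1 remainder: {}
C2 remainder: {s, r}
Union (resolvent): {r, s}
Resolvent has 2 literal(s).

2


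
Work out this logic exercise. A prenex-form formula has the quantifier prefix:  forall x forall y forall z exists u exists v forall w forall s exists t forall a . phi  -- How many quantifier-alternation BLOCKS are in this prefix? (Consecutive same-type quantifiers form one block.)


Quantifier-type sequence: A A A E E A A E A  (A=forall, E=exists)
Group into maximal same-type runs:
  Ax3 | Ex2 | Ax2 | Ex1 | Ax1
Number of blocks = 5

5


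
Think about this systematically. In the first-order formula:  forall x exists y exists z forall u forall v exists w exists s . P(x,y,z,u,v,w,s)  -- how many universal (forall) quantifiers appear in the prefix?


Quantifier prefix: forall x exists y exists z forall u forall v exists w exists s
Mark each quantifier type:
  U E E U U E E
Universal count = 3, Existential count = 4
Asked for universal (forall) quantifiers: 3

3


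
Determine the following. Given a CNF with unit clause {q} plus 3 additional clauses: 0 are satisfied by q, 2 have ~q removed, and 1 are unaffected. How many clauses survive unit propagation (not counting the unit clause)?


Satisfied (removed): 0
Shortened (remain): 2
Unchanged (remain): 1
Remaining = 2 + 1 = 3

3


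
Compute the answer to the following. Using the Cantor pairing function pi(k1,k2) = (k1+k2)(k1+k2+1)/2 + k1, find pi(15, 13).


k1 + k2 = 28
(k1+k2)(k1+k2+1)/2 = 28 * 29 / 2 = 406
pi = 406 + 15 = 421

421


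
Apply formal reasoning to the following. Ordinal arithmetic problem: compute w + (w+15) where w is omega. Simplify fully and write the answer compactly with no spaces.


Compute w + (w+15).
Ordinal + is associative but NOT commutative; for finite n>0, n + w = w but w + n stays w+n.
w + (w+15) = (w+w) + 15 = w*2+15.
Result = w*2+15

w*2+15


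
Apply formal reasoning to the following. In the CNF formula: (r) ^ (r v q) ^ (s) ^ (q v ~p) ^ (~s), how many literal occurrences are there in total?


Counting literals in each clause:
Clause 1: 1 literal(s)
Clause 2: 2 literal(s)
Clause 3: 1 literal(s)
Clause 4: 2 literal(s)
Clause 5: 1 literal(s)
Total = 7

7


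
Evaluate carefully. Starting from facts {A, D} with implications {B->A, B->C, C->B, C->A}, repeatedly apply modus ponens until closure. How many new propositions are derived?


Initial facts: {A, D}
Apply modus ponens to closure:
  (no implication fires)
Final known: {A, D}
New propositions: {(none)}
Count = 0

0


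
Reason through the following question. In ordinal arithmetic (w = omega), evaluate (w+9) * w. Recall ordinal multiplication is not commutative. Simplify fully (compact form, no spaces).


Compute (w+9) * w.
Ordinal * is associative and left-distributive over +, but NOT commutative; for finite n>1, n*w = w but w*n stays w*n.
(w+9) * w = sup{(w+9)*k : k<w} = sup{w*k+9} = w^2 (the +9 tail is absorbed in the limit).
Result = w^2

w^2


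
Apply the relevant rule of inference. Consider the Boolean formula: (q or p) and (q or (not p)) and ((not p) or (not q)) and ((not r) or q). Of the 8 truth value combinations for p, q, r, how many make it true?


Evaluate all 8 assignments for p, q, r:
p=0, q=0, r=0: 0
p=0, q=0, r=1: 0
p=0, q=1, r=0: 1
p=0, q=1, r=1: 1
p=1, q=0, r=0: 0
p=1, q=0, r=1: 0
p=1, q=1, r=0: 0
p=1, q=1, r=1: 0
Satisfying count = 2

2


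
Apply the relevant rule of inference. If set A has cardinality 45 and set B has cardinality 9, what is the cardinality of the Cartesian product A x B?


The Cartesian product A x B contains all ordered pairs (a, b).
|A x B| = |A| * |B| = 45 * 9 = 405

405


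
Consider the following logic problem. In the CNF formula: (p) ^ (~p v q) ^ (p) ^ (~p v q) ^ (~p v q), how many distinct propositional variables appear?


Identify each variable that appears in the formula.
Variables found: p, q
Count = 2

2


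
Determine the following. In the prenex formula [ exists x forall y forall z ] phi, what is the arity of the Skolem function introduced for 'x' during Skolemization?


Quantifier prefix: exists x forall y forall z
'x' is existentially quantified at position 1.
No universal quantifiers precede it.
Skolem function arity = 0 (a Skolem constant)

0


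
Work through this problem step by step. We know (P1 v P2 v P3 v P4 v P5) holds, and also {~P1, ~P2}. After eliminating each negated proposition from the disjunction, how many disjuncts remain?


Original disjuncts (5): P1, P2, P3, P4, P5
Negated (eliminate): ~P1, ~P2
Remaining disjuncts: P3, P4, P5
Count = 5 - 2 = 3

3


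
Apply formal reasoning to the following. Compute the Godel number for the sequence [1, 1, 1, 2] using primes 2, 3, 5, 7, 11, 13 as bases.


Encode each element as an exponent of the corresponding prime:
  2^1 = 2
  3^1 = 3
  5^1 = 5
  7^2 = 49
Product = 2 * 3 * 5 * 49 = 1470

1470


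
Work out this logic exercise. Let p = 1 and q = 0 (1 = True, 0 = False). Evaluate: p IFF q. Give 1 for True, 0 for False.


p = 1, q = 0
Operation: p IFF q
Evaluate: 1 IFF 0 = 0

0


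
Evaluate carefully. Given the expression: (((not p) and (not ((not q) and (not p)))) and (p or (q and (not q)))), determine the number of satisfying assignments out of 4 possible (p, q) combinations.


Check all 4 assignments:
p=0, q=0: 0
p=0, q=1: 0
p=1, q=0: 0
p=1, q=1: 0
Count of True = 0

0


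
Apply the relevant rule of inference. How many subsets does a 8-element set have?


The power set of a set with n elements has 2^n elements.
|P(S)| = 2^8 = 256

256


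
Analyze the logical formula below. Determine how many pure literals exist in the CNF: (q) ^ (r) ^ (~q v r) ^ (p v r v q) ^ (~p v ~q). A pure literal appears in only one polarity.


Check each variable for pure literal status:
p: mixed (not pure)
q: mixed (not pure)
r: pure positive
Pure literal count = 1

1


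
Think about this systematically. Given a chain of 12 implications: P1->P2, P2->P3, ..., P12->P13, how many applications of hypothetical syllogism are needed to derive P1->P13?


With 12 implications in a chain connecting 13 propositions:
P1->P2, P2->P3, ..., P12->P13
Steps needed = (number of implications) - 1 = 12 - 1 = 11

11


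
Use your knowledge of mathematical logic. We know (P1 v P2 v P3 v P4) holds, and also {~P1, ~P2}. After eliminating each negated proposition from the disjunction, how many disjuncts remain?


Original disjuncts (4): P1, P2, P3, P4
Negated (eliminate): ~P1, ~P2
Remaining disjuncts: P3, P4
Count = 4 - 2 = 2

2


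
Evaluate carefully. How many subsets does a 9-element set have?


The power set of a set with n elements has 2^n elements.
|P(S)| = 2^9 = 512

512


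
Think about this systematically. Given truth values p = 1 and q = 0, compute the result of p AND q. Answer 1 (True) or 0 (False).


p = 1, q = 0
Operation: p AND q
Evaluate: 1 AND 0 = 0

0


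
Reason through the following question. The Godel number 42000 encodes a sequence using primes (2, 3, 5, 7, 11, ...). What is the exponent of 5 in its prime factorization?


Factorize 42000 by dividing by 5 repeatedly.
Division steps: 5 divides 42000 exactly 3 time(s).
Exponent of 5 = 3

3


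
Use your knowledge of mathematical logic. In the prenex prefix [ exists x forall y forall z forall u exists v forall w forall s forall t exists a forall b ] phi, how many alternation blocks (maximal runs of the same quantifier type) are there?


Quantifier-type sequence: E A A A E A A A E A  (A=forall, E=exists)
Group into maximal same-type runs:
  Ex1 | Ax3 | Ex1 | Ax3 | Ex1 | Ax1
Number of blocks = 6

6


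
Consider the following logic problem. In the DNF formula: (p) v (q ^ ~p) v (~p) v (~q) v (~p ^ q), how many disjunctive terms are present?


A DNF formula is a disjunction of terms (conjunctions).
Terms are separated by v.
Counting the disjuncts: 5 terms.

5


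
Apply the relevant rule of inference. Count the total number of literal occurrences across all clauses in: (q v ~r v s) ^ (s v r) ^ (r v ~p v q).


Counting literals in each clause:
Clause 1: 3 literal(s)
Clause 2: 2 literal(s)
Clause 3: 3 literal(s)
Total = 8

8


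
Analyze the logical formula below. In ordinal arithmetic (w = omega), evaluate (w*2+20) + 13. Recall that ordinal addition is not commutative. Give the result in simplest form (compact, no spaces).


Compute (w*2+20) + 13.
Ordinal + is associative but NOT commutative; for finite n>0, n + w = w but w + n stays w+n.
By associativity: (w*2+20) + 13 = w*2 + (20+13) = w*2+33.
Result = w*2+33

w*2+33


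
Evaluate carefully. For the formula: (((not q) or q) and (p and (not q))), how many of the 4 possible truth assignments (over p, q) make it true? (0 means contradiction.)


Check all 4 assignments:
p=0, q=0: 0
p=0, q=1: 0
p=1, q=0: 1
p=1, q=1: 0
Count of True = 1

1


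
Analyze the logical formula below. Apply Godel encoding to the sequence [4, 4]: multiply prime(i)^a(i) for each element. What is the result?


Encode each element as an exponent of the corresponding prime:
  2^4 = 16
  3^4 = 81
Product = 16 * 81 = 1296

1296


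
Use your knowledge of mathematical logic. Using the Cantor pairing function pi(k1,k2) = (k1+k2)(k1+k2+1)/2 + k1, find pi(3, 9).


k1 + k2 = 12
(k1+k2)(k1+k2+1)/2 = 12 * 13 / 2 = 78
pi = 78 + 3 = 81

81


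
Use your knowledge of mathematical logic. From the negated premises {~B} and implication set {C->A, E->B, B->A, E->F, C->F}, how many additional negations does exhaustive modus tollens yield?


Initial negated facts: {~B}
Apply modus tollens to closure:
  ~B and E->B  =>  ~E
Final negated: {~B, ~E}
New negations: {~E}
Count = 1

1


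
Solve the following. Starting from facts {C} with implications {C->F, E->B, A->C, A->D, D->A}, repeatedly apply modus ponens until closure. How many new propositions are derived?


Initial facts: {C}
Apply modus ponens to closure:
  C and C->F  =>  F
Final known: {C, F}
New propositions: {F}
Count = 1

1


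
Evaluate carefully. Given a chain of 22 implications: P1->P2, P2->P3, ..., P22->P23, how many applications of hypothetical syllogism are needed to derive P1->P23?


With 22 implications in a chain connecting 23 propositions:
P1->P2, P2->P3, ..., P22->P23
Steps needed = (number of implications) - 1 = 22 - 1 = 21

21


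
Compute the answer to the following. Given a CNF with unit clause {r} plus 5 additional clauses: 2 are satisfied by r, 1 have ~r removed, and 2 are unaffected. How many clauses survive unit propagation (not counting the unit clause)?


Satisfied (removed): 2
Shortened (remain): 1
Unchanged (remain): 2
Remaining = 1 + 2 = 3

3


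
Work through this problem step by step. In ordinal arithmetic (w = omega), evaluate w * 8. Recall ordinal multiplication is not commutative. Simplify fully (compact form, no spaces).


Compute w * 8.
Ordinal * is associative and left-distributive over +, but NOT commutative; for finite n>1, n*w = w but w*n stays w*n.
w * 8 means 8 copies of w concatenated: w*8.
Result = w*8

w*8


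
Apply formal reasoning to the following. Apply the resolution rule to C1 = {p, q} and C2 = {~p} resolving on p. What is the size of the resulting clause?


Remove p from C1 and ~p from C2.
C1 remainder: {q}
C2 remainder: {}
Union (resolvent): {q}
Resolvent has 1 literal(s).

1


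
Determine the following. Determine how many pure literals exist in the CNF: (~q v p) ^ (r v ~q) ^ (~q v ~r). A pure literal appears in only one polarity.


Check each variable for pure literal status:
p: pure positive
q: pure negative
r: mixed (not pure)
Pure literal count = 2

2


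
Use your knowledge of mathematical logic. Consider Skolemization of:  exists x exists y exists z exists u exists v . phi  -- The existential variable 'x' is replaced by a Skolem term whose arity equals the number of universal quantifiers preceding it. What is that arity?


Quantifier prefix: exists x exists y exists z exists u exists v
'x' is existentially quantified at position 1.
No universal quantifiers precede it.
Skolem function arity = 0 (a Skolem constant)

0


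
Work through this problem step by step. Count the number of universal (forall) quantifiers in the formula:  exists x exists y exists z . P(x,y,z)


Quantifier prefix: exists x exists y exists z
Mark each quantifier type:
  E E E
Universal count = 0, Existential count = 3
Asked for universal (forall) quantifiers: 0

0


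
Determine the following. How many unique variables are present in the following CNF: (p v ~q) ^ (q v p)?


Identify each variable that appears in the formula.
Variables found: p, q
Count = 2

2


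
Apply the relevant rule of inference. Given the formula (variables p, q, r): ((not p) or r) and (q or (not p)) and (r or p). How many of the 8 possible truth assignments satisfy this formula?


Evaluate all 8 assignments for p, q, r:
p=0, q=0, r=0: 0
p=0, q=0, r=1: 1
p=0, q=1, r=0: 0
p=0, q=1, r=1: 1
p=1, q=0, r=0: 0
p=1, q=0, r=1: 0
p=1, q=1, r=0: 0
p=1, q=1, r=1: 1
Satisfying count = 3

3


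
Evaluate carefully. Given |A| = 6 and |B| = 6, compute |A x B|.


The Cartesian product A x B contains all ordered pairs (a, b).
|A x B| = |A| * |B| = 6 * 6 = 36

36


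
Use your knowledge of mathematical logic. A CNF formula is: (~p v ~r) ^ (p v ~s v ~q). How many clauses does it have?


A CNF formula is a conjunction of clauses.
Clauses are separated by ^.
Counting the conjuncts: 2 clauses.

2


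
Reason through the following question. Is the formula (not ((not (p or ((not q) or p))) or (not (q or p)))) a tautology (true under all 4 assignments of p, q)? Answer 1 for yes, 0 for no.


Check all 4 assignments:
p=0, q=0: 0
p=0, q=1: 0
p=1, q=0: 1
p=1, q=1: 1
Satisfying count = 2/4.
Tautology iff count = 4: no.

0


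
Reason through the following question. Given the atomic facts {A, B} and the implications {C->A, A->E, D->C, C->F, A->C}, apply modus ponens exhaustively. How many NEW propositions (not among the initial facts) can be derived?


Initial facts: {A, B}
Apply modus ponens to closure:
  A and A->E  =>  E
  A and A->C  =>  C
  C and C->F  =>  F
Final known: {A, B, C, E, F}
New propositions: {C, E, F}
Count = 3

3


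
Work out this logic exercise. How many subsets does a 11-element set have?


The power set of a set with n elements has 2^n elements.
|P(S)| = 2^11 = 2048

2048


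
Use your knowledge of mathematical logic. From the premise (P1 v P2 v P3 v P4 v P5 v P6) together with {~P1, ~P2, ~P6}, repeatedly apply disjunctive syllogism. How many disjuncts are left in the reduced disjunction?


Original disjuncts (6): P1, P2, P3, P4, P5, P6
Negated (eliminate): ~P1, ~P2, ~P6
Remaining disjuncts: P3, P4, P5
Count = 6 - 3 = 3

3


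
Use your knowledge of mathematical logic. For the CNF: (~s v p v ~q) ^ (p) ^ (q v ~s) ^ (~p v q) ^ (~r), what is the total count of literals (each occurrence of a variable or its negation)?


Counting literals in each clause:
Clause 1: 3 literal(s)
Clause 2: 1 literal(s)
Clause 3: 2 literal(s)
Clause 4: 2 literal(s)
Clause 5: 1 literal(s)
Total = 9

9


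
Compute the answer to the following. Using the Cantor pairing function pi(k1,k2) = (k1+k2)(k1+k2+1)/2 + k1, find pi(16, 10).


k1 + k2 = 26
(k1+k2)(k1+k2+1)/2 = 26 * 27 / 2 = 351
pi = 351 + 16 = 367

367


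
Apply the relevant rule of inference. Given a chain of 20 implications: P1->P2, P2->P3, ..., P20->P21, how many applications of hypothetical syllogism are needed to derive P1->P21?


With 20 implications in a chain connecting 21 propositions:
P1->P2, P2->P3, ..., P20->P21
Steps needed = (number of implications) - 1 = 20 - 1 = 19

19


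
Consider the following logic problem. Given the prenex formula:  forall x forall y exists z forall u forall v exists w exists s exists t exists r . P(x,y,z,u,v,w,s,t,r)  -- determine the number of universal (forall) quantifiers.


Quantifier prefix: forall x forall y exists z forall u forall v exists w exists s exists t exists r
Mark each quantifier type:
  U U E U U E E E E
Universal count = 4, Existential count = 5
Asked for universal (forall) quantifiers: 4

4


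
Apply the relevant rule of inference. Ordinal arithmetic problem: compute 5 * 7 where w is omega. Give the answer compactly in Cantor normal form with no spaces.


Compute 5 * 7.
Ordinal * is associative and left-distributive over +, but NOT commutative; for finite n>1, n*w = w but w*n stays w*n.
Both finite; ordinal * agrees with natural *: 5 * 7 = 35.
Result = 35

35


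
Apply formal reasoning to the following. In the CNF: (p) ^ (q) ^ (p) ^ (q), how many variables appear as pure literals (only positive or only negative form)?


Check each variable for pure literal status:
p: pure positive
q: pure positive
r: absent (not pure)
Pure literal count = 2

2


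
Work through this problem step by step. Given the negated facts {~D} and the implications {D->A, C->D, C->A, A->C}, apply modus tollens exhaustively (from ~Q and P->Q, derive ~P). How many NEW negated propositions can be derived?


Initial negated facts: {~D}
Apply modus tollens to closure:
  ~D and C->D  =>  ~C
  ~C and A->C  =>  ~A
Final negated: {~A, ~C, ~D}
New negations: {~A, ~C}
Count = 2

2


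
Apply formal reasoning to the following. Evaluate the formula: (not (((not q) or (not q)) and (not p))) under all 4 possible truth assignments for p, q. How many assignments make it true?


Check all 4 assignments:
p=0, q=0: 0
p=0, q=1: 1
p=1, q=0: 1
p=1, q=1: 1
Count of True = 3

3


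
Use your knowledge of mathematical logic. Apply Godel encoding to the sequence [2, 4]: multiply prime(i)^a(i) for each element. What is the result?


Encode each element as an exponent of the corresponding prime:
  2^2 = 4
  3^4 = 81
Product = 4 * 81 = 324

324


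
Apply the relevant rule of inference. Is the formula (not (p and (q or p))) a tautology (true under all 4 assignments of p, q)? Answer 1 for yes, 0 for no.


Check all 4 assignments:
p=0, q=0: 1
p=0, q=1: 1
p=1, q=0: 0
p=1, q=1: 0
Satisfying count = 2/4.
Tautology iff count = 4: no.

0


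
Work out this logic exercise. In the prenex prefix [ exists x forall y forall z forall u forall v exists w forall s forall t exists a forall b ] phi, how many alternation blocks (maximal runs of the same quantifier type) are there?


Quantifier-type sequence: E A A A A E A A E A  (A=forall, E=exists)
Group into maximal same-type runs:
  Ex1 | Ax4 | Ex1 | Ax2 | Ex1 | Ax1
Number of blocks = 6

6


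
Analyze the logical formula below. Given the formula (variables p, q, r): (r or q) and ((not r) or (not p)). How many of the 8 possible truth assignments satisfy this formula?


Evaluate all 8 assignments for p, q, r:
p=0, q=0, r=0: 0
p=0, q=0, r=1: 1
p=0, q=1, r=0: 1
p=0, q=1, r=1: 1
p=1, q=0, r=0: 0
p=1, q=0, r=1: 0
p=1, q=1, r=0: 1
p=1, q=1, r=1: 0
Satisfying count = 4

4


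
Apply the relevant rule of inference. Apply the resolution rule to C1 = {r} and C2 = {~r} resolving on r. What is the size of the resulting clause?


Remove r from C1 and ~r from C2.
C1 remainder: {}
C2 remainder: {}
Union (resolvent): {} (empty clause)
Resolvent has 0 literal(s).

0


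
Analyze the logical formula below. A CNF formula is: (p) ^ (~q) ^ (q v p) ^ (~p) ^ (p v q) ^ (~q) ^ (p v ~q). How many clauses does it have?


A CNF formula is a conjunction of clauses.
Clauses are separated by ^.
Counting the conjuncts: 7 clauses.

7


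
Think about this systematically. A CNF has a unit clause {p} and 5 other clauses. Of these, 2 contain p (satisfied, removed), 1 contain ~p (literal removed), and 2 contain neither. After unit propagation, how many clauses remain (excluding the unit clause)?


Satisfied (removed): 2
Shortened (remain): 1
Unchanged (remain): 2
Remaining = 1 + 2 = 3

3


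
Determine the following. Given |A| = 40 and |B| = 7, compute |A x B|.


The Cartesian product A x B contains all ordered pairs (a, b).
|A x B| = |A| * |B| = 40 * 7 = 280

280


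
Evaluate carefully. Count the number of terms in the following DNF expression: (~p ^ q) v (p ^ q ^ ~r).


A DNF formula is a disjunction of terms (conjunctions).
Terms are separated by v.
Counting the disjuncts: 2 terms.

2


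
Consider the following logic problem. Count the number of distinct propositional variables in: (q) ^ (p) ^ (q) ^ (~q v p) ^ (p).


Identify each variable that appears in the formula.
Variables found: p, q
Count = 2

2


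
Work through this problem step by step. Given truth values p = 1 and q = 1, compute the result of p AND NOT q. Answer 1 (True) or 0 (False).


p = 1, q = 1
Operation: p AND NOT q
Evaluate: 1 AND NOT 1 = 0

0


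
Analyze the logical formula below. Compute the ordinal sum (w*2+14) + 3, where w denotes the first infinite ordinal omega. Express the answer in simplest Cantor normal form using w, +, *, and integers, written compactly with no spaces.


Compute (w*2+14) + 3.
Ordinal + is associative but NOT commutative; for finite n>0, n + w = w but w + n stays w+n.
By associativity: (w*2+14) + 3 = w*2 + (14+3) = w*2+17.
Result = w*2+17

w*2+17


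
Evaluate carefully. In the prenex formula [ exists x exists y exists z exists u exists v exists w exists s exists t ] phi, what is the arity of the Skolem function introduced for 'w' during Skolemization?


Quantifier prefix: exists x exists y exists z exists u exists v exists w exists s exists t
'w' is existentially quantified at position 6.
No universal quantifiers precede it.
Skolem function arity = 0 (a Skolem constant)

0


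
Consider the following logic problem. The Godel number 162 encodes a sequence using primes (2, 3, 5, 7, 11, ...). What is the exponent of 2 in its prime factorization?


Factorize 162 by dividing by 2 repeatedly.
Division steps: 2 divides 162 exactly 1 time(s).
Exponent of 2 = 1

1


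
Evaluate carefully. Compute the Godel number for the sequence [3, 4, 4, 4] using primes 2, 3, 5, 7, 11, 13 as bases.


Encode each element as an exponent of the corresponding prime:
  2^3 = 8
  3^4 = 81
  5^4 = 625
  7^4 = 2401
Product = 8 * 81 * 625 * 2401 = 972405000

972405000


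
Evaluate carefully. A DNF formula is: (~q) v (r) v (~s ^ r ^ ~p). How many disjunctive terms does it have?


A DNF formula is a disjunction of terms (conjunctions).
Terms are separated by v.
Counting the disjuncts: 3 terms.

3


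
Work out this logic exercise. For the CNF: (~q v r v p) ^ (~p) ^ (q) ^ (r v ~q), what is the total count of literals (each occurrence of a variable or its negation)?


Counting literals in each clause:
Clause 1: 3 literal(s)
Clause 2: 1 literal(s)
Clause 3: 1 literal(s)
Clause 4: 2 literal(s)
Total = 7

7


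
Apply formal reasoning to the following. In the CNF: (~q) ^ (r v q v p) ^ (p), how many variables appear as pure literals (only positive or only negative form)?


Check each variable for pure literal status:
p: pure positive
q: mixed (not pure)
r: pure positive
Pure literal count = 2

2


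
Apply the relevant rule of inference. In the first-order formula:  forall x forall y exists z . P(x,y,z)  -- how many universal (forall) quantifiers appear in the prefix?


Quantifier prefix: forall x forall y exists z
Mark each quantifier type:
  U U E
Universal count = 2, Existential count = 1
Asked for universal (forall) quantifiers: 2

2


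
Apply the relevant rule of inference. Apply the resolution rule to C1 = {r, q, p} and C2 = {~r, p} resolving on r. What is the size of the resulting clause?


Remove r from C1 and ~r from C2.
C1 remainder: {q, p}
C2 remainder: {p}
Union (resolvent): {p, q}
Resolvent has 2 literal(s).

2


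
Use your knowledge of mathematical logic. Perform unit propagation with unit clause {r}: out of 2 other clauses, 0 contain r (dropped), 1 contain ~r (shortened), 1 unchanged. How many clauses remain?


Satisfied (removed): 0
Shortened (remain): 1
Unchanged (remain): 1
Remaining = 1 + 1 = 2

2


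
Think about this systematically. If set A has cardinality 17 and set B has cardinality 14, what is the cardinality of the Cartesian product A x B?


The Cartesian product A x B contains all ordered pairs (a, b).
|A x B| = |A| * |B| = 17 * 14 = 238

238


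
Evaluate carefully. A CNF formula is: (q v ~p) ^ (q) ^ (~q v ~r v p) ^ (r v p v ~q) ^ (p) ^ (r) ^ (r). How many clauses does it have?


A CNF formula is a conjunction of clauses.
Clauses are separated by ^.
Counting the conjuncts: 7 clauses.

7


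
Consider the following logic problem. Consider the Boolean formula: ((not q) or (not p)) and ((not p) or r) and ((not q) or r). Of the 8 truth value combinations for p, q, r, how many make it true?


Evaluate all 8 assignments for p, q, r:
p=0, q=0, r=0: 1
p=0, q=0, r=1: 1
p=0, q=1, r=0: 0
p=0, q=1, r=1: 1
p=1, q=0, r=0: 0
p=1, q=0, r=1: 1
p=1, q=1, r=0: 0
p=1, q=1, r=1: 0
Satisfying count = 4

4


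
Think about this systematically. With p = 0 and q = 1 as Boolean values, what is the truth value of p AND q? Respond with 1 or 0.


p = 0, q = 1
Operation: p AND q
Evaluate: 0 AND 1 = 0

0


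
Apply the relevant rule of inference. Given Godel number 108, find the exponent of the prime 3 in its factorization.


Factorize 108 by dividing by 3 repeatedly.
Division steps: 3 divides 108 exactly 3 time(s).
Exponent of 3 = 3

3


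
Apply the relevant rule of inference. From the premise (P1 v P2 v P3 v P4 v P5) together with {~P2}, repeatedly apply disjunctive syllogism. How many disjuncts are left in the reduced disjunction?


Original disjuncts (5): P1, P2, P3, P4, P5
Negated (eliminate): ~P2
Remaining disjuncts: P1, P3, P4, P5
Count = 5 - 1 = 4

4


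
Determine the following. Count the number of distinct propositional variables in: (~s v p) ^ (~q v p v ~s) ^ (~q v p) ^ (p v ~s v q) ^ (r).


Identify each variable that appears in the formula.
Variables found: p, q, r, s
Count = 4

4


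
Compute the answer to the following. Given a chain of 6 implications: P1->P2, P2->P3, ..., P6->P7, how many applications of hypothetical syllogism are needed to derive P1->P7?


With 6 implications in a chain connecting 7 propositions:
P1->P2, P2->P3, ..., P6->P7
Steps needed = (number of implications) - 1 = 6 - 1 = 5

5


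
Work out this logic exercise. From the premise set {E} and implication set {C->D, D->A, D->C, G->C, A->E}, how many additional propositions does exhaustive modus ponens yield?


Initial facts: {E}
Apply modus ponens to closure:
  (no implication fires)
Final known: {E}
New propositions: {(none)}
Count = 0

0


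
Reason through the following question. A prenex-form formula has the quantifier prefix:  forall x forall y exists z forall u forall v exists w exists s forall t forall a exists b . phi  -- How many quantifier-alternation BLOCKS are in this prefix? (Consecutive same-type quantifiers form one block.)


Quantifier-type sequence: A A E A A E E A A E  (A=forall, E=exists)
Group into maximal same-type runs:
  Ax2 | Ex1 | Ax2 | Ex2 | Ax2 | Ex1
Number of blocks = 6

6


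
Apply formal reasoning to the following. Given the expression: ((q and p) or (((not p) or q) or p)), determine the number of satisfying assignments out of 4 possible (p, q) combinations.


Check all 4 assignments:
p=0, q=0: 1
p=0, q=1: 1
p=1, q=0: 1
p=1, q=1: 1
Count of True = 4

4


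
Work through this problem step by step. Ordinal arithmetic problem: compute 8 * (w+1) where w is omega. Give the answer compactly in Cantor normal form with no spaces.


Compute 8 * (w+1).
Ordinal * is associative and left-distributive over +, but NOT commutative; for finite n>1, n*w = w but w*n stays w*n.
By left-distributivity: 8 * (w+1) = 8*w + 8*1 = w + 8 = w+8.
Result = w+8

w+8


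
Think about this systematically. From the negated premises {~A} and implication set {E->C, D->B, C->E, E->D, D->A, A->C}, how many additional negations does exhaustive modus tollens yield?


Initial negated facts: {~A}
Apply modus tollens to closure:
  ~A and D->A  =>  ~D
  ~D and E->D  =>  ~E
  ~E and C->E  =>  ~C
Final negated: {~A, ~C, ~D, ~E}
New negations: {~C, ~D, ~E}
Count = 3

3


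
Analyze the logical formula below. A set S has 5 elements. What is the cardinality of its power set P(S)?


The power set of a set with n elements has 2^n elements.
|P(S)| = 2^5 = 32

32


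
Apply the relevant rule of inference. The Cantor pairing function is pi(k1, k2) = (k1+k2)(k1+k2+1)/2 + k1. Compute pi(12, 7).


k1 + k2 = 19
(k1+k2)(k1+k2+1)/2 = 19 * 20 / 2 = 190
pi = 190 + 12 = 202

202


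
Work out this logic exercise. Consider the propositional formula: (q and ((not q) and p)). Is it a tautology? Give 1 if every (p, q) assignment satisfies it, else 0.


Check all 4 assignments:
p=0, q=0: 0
p=0, q=1: 0
p=1, q=0: 0
p=1, q=1: 0
Satisfying count = 0/4.
Tautology iff count = 4: no.

0


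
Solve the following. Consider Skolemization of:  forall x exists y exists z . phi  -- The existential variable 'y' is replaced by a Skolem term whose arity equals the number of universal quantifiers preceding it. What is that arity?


Quantifier prefix: forall x exists y exists z
'y' is existentially quantified at position 2.
Universal variables preceding it: x
Skolem function arity = 1

1


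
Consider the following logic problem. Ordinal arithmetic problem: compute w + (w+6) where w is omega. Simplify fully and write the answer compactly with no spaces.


Compute w + (w+6).
Ordinal + is associative but NOT commutative; for finite n>0, n + w = w but w + n stays w+n.
w + (w+6) = (w+w) + 6 = w*2+6.
Result = w*2+6

w*2+6


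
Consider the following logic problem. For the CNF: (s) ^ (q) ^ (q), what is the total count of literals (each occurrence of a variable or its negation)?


Counting literals in each clause:
Clause 1: 1 literal(s)
Clause 2: 1 literal(s)
Clause 3: 1 literal(s)
Total = 3

3


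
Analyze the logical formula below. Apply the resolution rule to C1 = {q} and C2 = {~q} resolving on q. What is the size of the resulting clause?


Remove q from C1 and ~q from C2.
C1 remainder: {}
C2 remainder: {}
Union (resolvent): {} (empty clause)
Resolvent has 0 literal(s).

0


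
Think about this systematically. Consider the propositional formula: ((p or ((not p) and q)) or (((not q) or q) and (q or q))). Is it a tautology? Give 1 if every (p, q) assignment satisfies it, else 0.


Check all 4 assignments:
p=0, q=0: 0
p=0, q=1: 1
p=1, q=0: 1
p=1, q=1: 1
Satisfying count = 3/4.
Tautology iff count = 4: no.

0


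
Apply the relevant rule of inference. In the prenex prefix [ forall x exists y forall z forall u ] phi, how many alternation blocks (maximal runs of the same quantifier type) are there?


Quantifier-type sequence: A E A A  (A=forall, E=exists)
Group into maximal same-type runs:
  Ax1 | Ex1 | Ax2
Number of blocks = 3

3


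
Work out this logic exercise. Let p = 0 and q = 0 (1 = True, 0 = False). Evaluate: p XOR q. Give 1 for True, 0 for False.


p = 0, q = 0
Operation: p XOR q
Evaluate: 0 XOR 0 = 0

0


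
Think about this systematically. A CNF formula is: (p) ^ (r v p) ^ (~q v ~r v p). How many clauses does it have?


A CNF formula is a conjunction of clauses.
Clauses are separated by ^.
Counting the conjuncts: 3 clauses.

3


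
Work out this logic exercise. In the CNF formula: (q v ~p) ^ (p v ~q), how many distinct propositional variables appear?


Identify each variable that appears in the formula.
Variables found: p, q
Count = 2

2


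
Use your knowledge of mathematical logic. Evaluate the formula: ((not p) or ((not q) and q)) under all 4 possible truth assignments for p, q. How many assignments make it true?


Check all 4 assignments:
p=0, q=0: 1
p=0, q=1: 1
p=1, q=0: 0
p=1, q=1: 0
Count of True = 2

2


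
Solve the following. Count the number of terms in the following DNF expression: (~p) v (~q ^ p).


A DNF formula is a disjunction of terms (conjunctions).
Terms are separated by v.
Counting the disjuncts: 2 terms.

2


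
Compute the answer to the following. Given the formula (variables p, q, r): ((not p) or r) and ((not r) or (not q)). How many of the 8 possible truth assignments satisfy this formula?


Evaluate all 8 assignments for p, q, r:
p=0, q=0, r=0: 1
p=0, q=0, r=1: 1
p=0, q=1, r=0: 1
p=0, q=1, r=1: 0
p=1, q=0, r=0: 0
p=1, q=0, r=1: 1
p=1, q=1, r=0: 0
p=1, q=1, r=1: 0
Satisfying count = 4

4


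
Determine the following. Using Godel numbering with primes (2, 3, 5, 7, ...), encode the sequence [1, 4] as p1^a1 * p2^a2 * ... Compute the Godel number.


Encode each element as an exponent of the corresponding prime:
  2^1 = 2
  3^4 = 81
Product = 2 * 81 = 162

162


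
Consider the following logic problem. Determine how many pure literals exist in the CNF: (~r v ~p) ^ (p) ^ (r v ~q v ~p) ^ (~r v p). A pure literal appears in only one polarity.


Check each variable for pure literal status:
p: mixed (not pure)
q: pure negative
r: mixed (not pure)
Pure literal count = 1

1


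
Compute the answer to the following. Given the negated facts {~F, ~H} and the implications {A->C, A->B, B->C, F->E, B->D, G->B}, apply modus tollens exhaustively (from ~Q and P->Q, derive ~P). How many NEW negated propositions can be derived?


Initial negated facts: {~F, ~H}
Apply modus tollens to closure:
  (no implication fires)
Final negated: {~F, ~H}
New negations: {(none)}
Count = 0

0


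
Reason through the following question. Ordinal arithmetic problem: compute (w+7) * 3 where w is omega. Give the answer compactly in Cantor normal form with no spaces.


Compute (w+7) * 3.
Ordinal * is associative and left-distributive over +, but NOT commutative; for finite n>1, n*w = w but w*n stays w*n.
(w+7) * 3 = (w+7) repeated 3 times. Each intermediate +7 is absorbed by the following w; only the last survives: w*3+7.
Result = w*3+7

w*3+7
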